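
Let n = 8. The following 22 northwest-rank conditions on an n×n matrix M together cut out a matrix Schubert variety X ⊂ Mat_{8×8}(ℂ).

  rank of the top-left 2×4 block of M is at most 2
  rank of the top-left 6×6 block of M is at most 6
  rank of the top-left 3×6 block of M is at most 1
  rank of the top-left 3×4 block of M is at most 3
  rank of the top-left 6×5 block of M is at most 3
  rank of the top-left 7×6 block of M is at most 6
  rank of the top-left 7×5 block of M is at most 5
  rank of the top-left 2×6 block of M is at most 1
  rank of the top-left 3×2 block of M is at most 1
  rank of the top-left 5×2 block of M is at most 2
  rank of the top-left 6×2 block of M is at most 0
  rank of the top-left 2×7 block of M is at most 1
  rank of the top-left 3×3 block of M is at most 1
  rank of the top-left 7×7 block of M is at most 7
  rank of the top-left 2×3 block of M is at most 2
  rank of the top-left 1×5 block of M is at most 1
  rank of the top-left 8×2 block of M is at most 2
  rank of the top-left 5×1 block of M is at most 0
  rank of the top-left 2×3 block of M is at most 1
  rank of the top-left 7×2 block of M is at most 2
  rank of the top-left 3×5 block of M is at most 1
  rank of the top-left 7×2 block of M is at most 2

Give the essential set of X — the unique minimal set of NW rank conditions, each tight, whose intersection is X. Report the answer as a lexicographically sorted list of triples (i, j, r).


Rank table r_w(8×8) implied by the 22 constraints:

  0 0 1 1 1 1 1 1
  0 0 1 1 1 1 1 2
  0 0 1 1 1 1 2 3
  0 0 1 2 2 2 3 4
  0 0 1 2 3 3 4 5
  0 0 1 2 3 4 5 6
  1 1 2 3 4 5 6 7
  1 2 3 4 5 6 7 8

reading off 1-entries of Δ²R: w = (3, 8, 7, 4, 5, 6, 1, 2).

ℓ(w)=19; the 3 essential cells (i,j,r):

[(2, 7, 1), (3, 6, 1), (6, 2, 0)]


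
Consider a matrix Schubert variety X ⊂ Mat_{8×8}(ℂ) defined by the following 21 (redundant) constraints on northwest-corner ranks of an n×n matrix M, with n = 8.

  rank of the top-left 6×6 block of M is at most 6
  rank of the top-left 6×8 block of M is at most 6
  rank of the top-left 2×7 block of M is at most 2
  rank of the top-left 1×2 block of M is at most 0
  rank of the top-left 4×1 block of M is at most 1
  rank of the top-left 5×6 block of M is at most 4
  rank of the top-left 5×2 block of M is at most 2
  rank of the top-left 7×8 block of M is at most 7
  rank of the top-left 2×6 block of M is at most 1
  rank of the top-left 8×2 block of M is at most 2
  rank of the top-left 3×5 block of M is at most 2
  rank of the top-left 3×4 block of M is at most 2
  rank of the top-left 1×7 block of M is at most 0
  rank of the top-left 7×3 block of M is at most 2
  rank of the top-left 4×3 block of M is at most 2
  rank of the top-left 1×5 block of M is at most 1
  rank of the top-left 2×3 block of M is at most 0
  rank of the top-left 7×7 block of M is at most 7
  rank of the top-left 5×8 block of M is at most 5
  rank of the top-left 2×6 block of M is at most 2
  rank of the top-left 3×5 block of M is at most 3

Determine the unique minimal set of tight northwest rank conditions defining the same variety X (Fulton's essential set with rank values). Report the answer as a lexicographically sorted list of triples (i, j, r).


Computing R[i][j] = min implied NW-rank bound (n=8, 21 conditions):

  0 | 0 | 0 | 0 | 0 | 0 | 0 | 1
  0 | 0 | 0 | 1 | 1 | 1 | 1 | 2
  1 | 1 | 1 | 2 | 2 | 2 | 2 | 3
  1 | 2 | 2 | 3 | 3 | 3 | 3 | 4
  1 | 2 | 2 | 3 | 4 | 4 | 4 | 5
  1 | 2 | 2 | 3 | 4 | 5 | 5 | 6
  1 | 2 | 2 | 3 | 4 | 5 | 6 | 7
  1 | 2 | 3 | 4 | 5 | 6 | 7 | 8

the unique w with this rank table is (8, 4, 1, 2, 5, 6, 7, 3).

D(w) has 13 cells with 3 SE-corners; essential set:

[(1, 7, 0), (2, 3, 0), (7, 3, 2)]


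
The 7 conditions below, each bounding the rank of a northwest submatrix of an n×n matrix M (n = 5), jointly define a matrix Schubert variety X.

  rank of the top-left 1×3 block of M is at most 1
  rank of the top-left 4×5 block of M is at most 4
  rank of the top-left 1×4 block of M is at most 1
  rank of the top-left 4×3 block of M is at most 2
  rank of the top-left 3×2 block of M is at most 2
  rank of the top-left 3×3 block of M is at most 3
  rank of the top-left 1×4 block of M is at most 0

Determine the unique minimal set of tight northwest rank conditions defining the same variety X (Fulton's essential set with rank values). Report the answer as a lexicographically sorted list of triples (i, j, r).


The tightest implied rank at each (i,j), from the 7 conditions:

  R[1]: 0 0 0 0 1
  R[2]: 1 1 1 1 2
  R[3]: 1 2 2 2 3
  R[4]: 1 2 2 3 4
  R[5]: 1 2 3 4 5

giving w = (5, 1, 2, 4, 3) via Δ²R.

ℓ(w)=5; the 2 essential cells (i,j,r):

[(1, 4, 0), (4, 3, 2)]


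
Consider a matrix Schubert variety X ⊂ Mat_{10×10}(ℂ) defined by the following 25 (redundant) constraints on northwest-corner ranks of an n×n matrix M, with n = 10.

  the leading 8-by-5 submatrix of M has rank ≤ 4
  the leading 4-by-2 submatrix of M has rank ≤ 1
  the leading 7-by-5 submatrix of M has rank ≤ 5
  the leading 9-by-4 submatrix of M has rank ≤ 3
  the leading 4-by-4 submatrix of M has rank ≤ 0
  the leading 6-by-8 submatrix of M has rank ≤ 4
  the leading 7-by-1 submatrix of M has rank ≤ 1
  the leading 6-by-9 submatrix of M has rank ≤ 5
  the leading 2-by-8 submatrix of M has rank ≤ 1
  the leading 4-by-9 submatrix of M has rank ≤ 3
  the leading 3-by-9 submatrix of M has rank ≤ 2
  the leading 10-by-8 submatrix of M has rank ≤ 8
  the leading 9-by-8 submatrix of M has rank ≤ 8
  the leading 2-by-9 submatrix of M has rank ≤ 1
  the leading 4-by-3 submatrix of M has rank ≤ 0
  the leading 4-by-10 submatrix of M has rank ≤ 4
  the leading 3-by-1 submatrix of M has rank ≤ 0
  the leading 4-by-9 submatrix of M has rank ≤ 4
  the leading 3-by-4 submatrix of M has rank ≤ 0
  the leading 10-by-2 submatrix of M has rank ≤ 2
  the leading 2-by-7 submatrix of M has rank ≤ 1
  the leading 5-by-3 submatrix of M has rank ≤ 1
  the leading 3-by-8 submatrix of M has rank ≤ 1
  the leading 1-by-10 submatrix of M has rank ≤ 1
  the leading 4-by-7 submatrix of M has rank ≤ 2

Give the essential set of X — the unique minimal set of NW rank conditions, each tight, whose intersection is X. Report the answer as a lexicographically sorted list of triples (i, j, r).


Reconstructing r_w from the 25 given conditions:

  0  0  0  0  1  1  1  1  1  1
  0  0  0  0  1  1  1  1  1  2
  0  0  0  0  1  1  1  1  2  3
  0  0  0  0  1  2  2  2  3  4
  1  1  1  1  2  3  3  3  4  5
  1  2  2  2  3  4  4  4  5  6
  1  2  3  3  4  5  5  5  6  7
  1  2  3  3  4  5  6  6  7  8
  1  2  3  3  4  5  6  7  8  9
  1  2  3  4  5  6  7  8  9  10

reading off 1-entries of Δ²R: w = (5, 10, 9, 6, 1, 2, 3, 7, 8, 4).

4 SE-corners of the 25-cell Rothe diagram give Ess(w):

[(2, 9, 1), (3, 8, 1), (4, 4, 0), (9, 4, 3)]


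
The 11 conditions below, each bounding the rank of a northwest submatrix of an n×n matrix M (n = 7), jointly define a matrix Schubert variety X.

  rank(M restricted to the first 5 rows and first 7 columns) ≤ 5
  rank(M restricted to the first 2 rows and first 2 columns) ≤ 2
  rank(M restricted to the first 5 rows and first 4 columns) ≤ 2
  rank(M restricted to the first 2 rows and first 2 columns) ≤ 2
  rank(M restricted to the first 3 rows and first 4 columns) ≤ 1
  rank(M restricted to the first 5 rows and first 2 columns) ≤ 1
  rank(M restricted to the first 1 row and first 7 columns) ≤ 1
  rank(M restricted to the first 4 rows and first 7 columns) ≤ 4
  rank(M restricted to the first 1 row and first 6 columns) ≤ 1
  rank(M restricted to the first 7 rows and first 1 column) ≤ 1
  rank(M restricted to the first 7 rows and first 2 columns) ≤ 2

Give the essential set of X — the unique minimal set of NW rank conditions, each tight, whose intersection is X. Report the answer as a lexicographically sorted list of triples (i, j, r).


Rank table r_w(7×7) implied by the 11 constraints:

  1 | 1 | 1 | 1 | 1 | 1 | 1
  1 | 1 | 1 | 1 | 2 | 2 | 2
  1 | 1 | 1 | 1 | 2 | 3 | 3
  1 | 1 | 2 | 2 | 3 | 4 | 4
  1 | 1 | 2 | 2 | 3 | 4 | 5
  1 | 2 | 3 | 3 | 4 | 5 | 6
  1 | 2 | 3 | 4 | 5 | 6 | 7

so w = (1, 5, 6, 3, 7, 2, 4).

|D(w)|=9, |Ess(w)|=3:

[(3, 4, 1), (5, 2, 1), (5, 4, 2)]


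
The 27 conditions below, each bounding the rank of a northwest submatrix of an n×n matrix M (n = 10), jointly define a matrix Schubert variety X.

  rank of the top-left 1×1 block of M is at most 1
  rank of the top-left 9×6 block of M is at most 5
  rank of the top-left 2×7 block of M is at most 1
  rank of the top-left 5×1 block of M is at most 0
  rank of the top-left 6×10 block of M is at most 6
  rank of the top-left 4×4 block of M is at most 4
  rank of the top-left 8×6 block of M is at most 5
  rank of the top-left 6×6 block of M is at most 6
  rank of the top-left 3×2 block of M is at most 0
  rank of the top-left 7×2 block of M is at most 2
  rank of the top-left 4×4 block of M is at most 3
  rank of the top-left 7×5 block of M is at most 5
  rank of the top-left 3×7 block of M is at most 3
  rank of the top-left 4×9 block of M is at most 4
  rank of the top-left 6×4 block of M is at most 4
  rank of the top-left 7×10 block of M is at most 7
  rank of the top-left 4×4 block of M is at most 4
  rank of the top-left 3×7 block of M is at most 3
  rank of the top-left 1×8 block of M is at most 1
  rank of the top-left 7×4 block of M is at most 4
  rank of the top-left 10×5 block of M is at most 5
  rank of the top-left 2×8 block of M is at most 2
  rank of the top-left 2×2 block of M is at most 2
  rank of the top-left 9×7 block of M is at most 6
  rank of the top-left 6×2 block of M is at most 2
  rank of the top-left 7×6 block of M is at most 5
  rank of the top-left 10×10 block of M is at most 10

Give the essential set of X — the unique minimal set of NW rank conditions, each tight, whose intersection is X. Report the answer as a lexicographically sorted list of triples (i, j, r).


Reconstructing r_w from the 27 given conditions:

  row 1: 0, 0, 1, 1, 1, 1, 1, 1, 1, 1
  row 2: 0, 0, 1, 1, 1, 1, 1, 2, 2, 2
  row 3: 0, 0, 1, 2, 2, 2, 2, 3, 3, 3
  row 4: 0, 1, 2, 3, 3, 3, 3, 4, 4, 4
  row 5: 0, 1, 2, 3, 4, 4, 4, 5, 5, 5
  row 6: 1, 2, 3, 4, 5, 5, 5, 6, 6, 6
  row 7: 1, 2, 3, 4, 5, 5, 6, 7, 7, 7
  row 8: 1, 2, 3, 4, 5, 5, 6, 7, 8, 8
  row 9: 1, 2, 3, 4, 5, 5, 6, 7, 8, 9
  row 10: 1, 2, 3, 4, 5, 6, 7, 8, 9, 10

second differences of R give the permutation w = (3, 8, 4, 2, 5, 1, 7, 9, 10, 6).

Fulton essential set (4 of the 15 Rothe cells):

[(2, 7, 1), (3, 2, 0), (5, 1, 0), (9, 6, 5)]


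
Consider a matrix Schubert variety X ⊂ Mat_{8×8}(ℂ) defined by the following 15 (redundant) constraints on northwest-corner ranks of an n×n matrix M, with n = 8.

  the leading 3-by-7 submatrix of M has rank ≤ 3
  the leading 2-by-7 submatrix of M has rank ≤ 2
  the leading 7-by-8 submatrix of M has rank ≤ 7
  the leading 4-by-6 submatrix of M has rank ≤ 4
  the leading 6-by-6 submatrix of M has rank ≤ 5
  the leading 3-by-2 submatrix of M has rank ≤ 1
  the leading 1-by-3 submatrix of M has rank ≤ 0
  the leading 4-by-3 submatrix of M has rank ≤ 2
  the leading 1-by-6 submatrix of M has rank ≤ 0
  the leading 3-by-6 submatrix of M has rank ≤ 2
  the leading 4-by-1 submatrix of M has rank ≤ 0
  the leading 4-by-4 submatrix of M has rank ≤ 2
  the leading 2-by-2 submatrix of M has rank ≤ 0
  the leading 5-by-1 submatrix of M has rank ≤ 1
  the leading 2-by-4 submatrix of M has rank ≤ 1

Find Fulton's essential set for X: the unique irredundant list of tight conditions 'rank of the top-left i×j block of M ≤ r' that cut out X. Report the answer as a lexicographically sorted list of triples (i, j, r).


Propagating the 15 rank bounds to every northwest block:

  0 | 0 | 0 | 0 | 0 | 0 | 1 | 1
  0 | 0 | 1 | 1 | 1 | 1 | 2 | 2
  0 | 1 | 2 | 2 | 2 | 2 | 3 | 3
  0 | 1 | 2 | 2 | 3 | 3 | 4 | 4
  1 | 2 | 3 | 3 | 4 | 4 | 5 | 5
  1 | 2 | 3 | 4 | 5 | 5 | 6 | 6
  1 | 2 | 3 | 4 | 5 | 6 | 7 | 7
  1 | 2 | 3 | 4 | 5 | 6 | 7 | 8

second differences of R give the permutation w = (7, 3, 2, 5, 1, 4, 6, 8).

Rothe diagram D(w) (11 cells), 4 SE-corners (essential conditions):

[(1, 6, 0), (2, 2, 0), (4, 1, 0), (4, 4, 2)]


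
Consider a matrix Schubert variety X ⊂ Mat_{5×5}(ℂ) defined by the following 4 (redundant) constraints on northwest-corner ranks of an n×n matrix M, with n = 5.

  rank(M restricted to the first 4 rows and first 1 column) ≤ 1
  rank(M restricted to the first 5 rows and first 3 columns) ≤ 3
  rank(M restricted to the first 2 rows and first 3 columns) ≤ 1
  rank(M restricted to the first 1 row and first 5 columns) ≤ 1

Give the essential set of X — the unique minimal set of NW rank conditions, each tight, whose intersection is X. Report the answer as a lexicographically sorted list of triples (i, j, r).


Propagating the 4 rank bounds to every northwest block:

  row 1: 1 1 1 1 1
  row 2: 1 1 1 2 2
  row 3: 1 2 2 3 3
  row 4: 1 2 3 4 4
  row 5: 1 2 3 4 5

so w = (1, 4, 2, 3, 5).

ℓ(w)=2; the 1 essential cell (i,j,r):

[(2, 3, 1)]


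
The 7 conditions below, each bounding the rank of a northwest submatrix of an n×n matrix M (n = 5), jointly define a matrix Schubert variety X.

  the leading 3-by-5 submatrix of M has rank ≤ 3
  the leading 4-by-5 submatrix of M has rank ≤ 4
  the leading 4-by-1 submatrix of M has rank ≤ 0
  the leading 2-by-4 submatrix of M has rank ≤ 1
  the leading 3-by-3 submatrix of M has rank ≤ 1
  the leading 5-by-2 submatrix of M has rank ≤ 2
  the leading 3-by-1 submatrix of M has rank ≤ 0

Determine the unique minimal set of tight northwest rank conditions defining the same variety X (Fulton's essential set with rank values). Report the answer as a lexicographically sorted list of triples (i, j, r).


Rank table r_w(5×5) implied by the 7 constraints:

  row 1: 0, 1, 1, 1, 1
  row 2: 0, 1, 1, 1, 2
  row 3: 0, 1, 1, 2, 3
  row 4: 0, 1, 2, 3, 4
  row 5: 1, 2, 3, 4, 5

second differences of R give the permutation w = (2, 5, 4, 3, 1).

Rothe diagram D(w) (7 cells), 3 SE-corners (essential conditions):

[(2, 4, 1), (3, 3, 1), (4, 1, 0)]


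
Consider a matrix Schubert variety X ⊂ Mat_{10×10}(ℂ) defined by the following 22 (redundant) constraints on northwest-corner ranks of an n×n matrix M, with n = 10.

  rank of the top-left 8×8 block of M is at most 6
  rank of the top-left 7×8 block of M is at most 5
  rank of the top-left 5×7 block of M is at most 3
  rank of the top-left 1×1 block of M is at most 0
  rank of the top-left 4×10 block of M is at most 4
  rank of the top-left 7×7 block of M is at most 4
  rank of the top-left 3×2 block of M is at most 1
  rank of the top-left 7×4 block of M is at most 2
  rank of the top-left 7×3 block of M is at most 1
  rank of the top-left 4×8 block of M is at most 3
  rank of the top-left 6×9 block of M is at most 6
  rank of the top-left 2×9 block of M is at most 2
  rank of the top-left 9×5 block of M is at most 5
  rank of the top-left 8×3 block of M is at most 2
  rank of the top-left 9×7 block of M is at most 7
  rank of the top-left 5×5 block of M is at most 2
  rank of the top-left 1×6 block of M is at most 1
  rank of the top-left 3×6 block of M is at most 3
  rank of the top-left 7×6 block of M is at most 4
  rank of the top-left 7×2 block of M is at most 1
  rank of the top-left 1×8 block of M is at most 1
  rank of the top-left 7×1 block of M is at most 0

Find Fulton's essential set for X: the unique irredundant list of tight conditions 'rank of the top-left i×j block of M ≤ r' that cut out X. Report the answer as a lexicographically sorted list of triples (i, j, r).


Computing R[i][j] = min implied NW-rank bound (n=10, 22 conditions):

  R[1]: 0 1 1 1 1 1 1 1 1 1
  R[2]: 0 1 1 2 2 2 2 2 2 2
  R[3]: 0 1 1 2 2 3 3 3 3 3
  R[4]: 0 1 1 2 2 3 3 3 4 4
  R[5]: 0 1 1 2 2 3 3 4 5 5
  R[6]: 0 1 1 2 3 4 4 5 6 6
  R[7]: 0 1 1 2 3 4 4 5 6 7
  R[8]: 1 2 2 3 4 5 5 6 7 8
  R[9]: 1 2 3 4 5 6 6 7 8 9
  R[10]: 1 2 3 4 5 6 7 8 9 10

hence w(1..10) = (2, 4, 6, 9, 8, 5, 10, 1, 3, 7).

Fulton essential set (6 of the 20 Rothe cells):

[(4, 8, 3), (5, 5, 2), (5, 7, 3), (7, 1, 0), (7, 3, 1), (7, 7, 4)]


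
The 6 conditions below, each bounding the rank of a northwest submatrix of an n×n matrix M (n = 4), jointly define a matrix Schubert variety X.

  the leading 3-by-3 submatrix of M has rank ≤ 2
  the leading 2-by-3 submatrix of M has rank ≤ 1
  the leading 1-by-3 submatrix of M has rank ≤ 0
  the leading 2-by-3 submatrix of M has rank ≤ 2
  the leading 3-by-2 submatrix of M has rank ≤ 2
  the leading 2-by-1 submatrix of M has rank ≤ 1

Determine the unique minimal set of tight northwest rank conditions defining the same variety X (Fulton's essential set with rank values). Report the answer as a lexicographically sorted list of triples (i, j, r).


Recovering R(i,j) via the rank-extension bound from the 6 conditions:

  R[1]: 0 0 0 1
  R[2]: 1 1 1 2
  R[3]: 1 2 2 3
  R[4]: 1 2 3 4

the unique w with this rank table is (4, 1, 2, 3).

|D(w)|=3, |Ess(w)|=1:

[(1, 3, 0)]


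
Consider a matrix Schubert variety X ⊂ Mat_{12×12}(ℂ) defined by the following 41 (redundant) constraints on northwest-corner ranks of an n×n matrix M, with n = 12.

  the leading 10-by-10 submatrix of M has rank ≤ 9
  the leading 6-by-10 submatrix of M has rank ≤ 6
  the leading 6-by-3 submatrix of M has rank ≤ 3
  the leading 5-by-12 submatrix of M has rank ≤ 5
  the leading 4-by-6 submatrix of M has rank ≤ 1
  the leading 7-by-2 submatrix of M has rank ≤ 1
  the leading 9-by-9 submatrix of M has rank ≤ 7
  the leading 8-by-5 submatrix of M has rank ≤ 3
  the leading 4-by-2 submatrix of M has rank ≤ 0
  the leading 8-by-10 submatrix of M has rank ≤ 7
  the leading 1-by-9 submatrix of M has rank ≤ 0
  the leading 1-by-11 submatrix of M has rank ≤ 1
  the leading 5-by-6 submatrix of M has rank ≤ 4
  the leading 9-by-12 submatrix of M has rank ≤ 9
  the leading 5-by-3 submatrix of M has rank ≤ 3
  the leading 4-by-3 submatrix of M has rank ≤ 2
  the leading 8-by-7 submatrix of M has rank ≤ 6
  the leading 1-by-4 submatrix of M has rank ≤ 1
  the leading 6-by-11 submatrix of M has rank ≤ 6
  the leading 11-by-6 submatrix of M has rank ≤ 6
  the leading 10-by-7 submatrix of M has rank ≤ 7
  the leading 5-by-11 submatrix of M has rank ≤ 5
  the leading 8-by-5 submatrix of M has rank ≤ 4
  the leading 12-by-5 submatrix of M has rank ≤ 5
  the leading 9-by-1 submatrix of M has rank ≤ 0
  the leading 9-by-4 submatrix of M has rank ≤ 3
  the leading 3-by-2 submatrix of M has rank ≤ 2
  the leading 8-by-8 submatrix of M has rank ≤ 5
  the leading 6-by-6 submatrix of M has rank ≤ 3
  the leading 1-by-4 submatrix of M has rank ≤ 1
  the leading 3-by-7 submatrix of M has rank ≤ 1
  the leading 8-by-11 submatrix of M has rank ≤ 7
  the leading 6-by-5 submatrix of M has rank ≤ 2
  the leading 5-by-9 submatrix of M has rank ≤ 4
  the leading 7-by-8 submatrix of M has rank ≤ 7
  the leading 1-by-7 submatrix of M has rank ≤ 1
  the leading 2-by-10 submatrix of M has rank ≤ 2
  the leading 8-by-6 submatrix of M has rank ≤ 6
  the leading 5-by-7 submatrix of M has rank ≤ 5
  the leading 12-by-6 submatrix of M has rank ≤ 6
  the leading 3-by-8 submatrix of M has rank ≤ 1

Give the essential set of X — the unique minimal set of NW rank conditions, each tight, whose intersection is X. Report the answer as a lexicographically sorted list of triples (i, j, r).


Rank table r_w(12×12) implied by the 41 constraints:

  0 | 0 | 0 | 0 | 0 | 0 | 0 | 0 | 0 | 1 | 1 | 1
  0 | 0 | 1 | 1 | 1 | 1 | 1 | 1 | 1 | 2 | 2 | 2
  0 | 0 | 1 | 1 | 1 | 1 | 1 | 1 | 2 | 3 | 3 | 3
  0 | 0 | 1 | 1 | 1 | 1 | 2 | 2 | 3 | 4 | 4 | 4
  0 | 1 | 2 | 2 | 2 | 2 | 3 | 3 | 4 | 5 | 5 | 5
  0 | 1 | 2 | 2 | 2 | 3 | 4 | 4 | 5 | 6 | 6 | 6
  0 | 1 | 2 | 3 | 3 | 4 | 5 | 5 | 6 | 7 | 7 | 7
  0 | 1 | 2 | 3 | 3 | 4 | 5 | 5 | 6 | 7 | 7 | 8
  0 | 1 | 2 | 3 | 4 | 5 | 6 | 6 | 7 | 8 | 8 | 9
  1 | 2 | 3 | 4 | 5 | 6 | 7 | 7 | 8 | 9 | 9 | 10
  1 | 2 | 3 | 4 | 5 | 6 | 7 | 8 | 9 | 10 | 10 | 11
  1 | 2 | 3 | 4 | 5 | 6 | 7 | 8 | 9 | 10 | 11 | 12

giving w = (10, 3, 9, 7, 2, 6, 4, 12, 5, 1, 8, 11) via Δ²R.

Fulton essential set (9 of the 33 Rothe cells):

[(1, 9, 0), (3, 8, 1), (4, 2, 0), (4, 6, 1), (6, 5, 2), (8, 5, 3), (8, 8, 5), (8, 11, 7), (9, 1, 0)]


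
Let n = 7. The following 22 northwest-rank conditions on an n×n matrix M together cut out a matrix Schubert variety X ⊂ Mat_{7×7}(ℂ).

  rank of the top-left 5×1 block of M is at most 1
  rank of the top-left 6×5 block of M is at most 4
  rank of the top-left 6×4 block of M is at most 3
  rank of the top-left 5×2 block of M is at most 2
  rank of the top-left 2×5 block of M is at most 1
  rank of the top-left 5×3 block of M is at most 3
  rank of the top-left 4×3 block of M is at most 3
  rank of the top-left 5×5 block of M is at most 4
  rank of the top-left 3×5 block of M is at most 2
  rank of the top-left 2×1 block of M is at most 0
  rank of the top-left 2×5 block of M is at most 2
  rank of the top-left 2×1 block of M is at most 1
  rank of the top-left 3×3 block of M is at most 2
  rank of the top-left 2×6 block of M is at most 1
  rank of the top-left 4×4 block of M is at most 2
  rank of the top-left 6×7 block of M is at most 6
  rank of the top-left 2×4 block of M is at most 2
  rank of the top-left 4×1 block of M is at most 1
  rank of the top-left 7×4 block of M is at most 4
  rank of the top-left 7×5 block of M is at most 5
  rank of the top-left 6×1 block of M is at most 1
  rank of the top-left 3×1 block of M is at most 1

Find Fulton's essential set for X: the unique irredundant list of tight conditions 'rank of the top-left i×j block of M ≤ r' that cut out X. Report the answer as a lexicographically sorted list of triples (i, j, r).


The tightest implied rank at each (i,j), from the 22 conditions:

  0 1 1 1 1 1 1
  0 1 1 1 1 1 2
  1 2 2 2 2 2 3
  1 2 2 2 3 3 4
  1 2 3 3 4 4 5
  1 2 3 3 4 5 6
  1 2 3 4 5 6 7

giving w = (2, 7, 1, 5, 3, 6, 4) via Δ²R.

Fulton essential set (4 of the 9 Rothe cells):

[(2, 1, 0), (2, 6, 1), (4, 4, 2), (6, 4, 3)]


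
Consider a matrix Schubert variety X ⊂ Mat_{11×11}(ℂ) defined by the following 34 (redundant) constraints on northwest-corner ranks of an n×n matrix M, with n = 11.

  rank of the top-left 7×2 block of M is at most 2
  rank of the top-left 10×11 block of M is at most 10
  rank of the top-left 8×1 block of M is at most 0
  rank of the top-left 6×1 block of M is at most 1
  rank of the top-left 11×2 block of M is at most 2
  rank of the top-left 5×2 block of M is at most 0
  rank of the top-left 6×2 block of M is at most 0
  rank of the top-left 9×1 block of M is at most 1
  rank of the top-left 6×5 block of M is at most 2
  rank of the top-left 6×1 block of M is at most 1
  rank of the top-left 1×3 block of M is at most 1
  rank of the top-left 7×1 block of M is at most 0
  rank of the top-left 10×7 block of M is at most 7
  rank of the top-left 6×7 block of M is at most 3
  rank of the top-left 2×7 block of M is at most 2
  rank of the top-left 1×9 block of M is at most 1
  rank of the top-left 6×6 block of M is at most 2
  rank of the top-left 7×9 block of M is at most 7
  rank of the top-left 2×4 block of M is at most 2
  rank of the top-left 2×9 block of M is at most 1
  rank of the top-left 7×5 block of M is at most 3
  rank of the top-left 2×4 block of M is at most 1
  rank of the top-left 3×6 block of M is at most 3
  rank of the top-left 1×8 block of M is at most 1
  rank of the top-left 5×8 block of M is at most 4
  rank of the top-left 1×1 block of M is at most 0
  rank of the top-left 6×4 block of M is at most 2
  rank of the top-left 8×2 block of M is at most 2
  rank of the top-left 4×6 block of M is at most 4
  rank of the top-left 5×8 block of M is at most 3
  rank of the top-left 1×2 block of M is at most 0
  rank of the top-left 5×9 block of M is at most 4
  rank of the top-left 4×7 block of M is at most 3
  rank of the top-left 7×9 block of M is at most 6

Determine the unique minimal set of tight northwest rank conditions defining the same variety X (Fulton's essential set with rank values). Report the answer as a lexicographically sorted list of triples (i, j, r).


The tightest implied rank at each (i,j), from the 34 conditions:

  0  0  1  1  1  1  1  1  1  1  1
  0  0  1  1  1  1  1  1  1  2  2
  0  0  1  2  2  2  2  2  2  3  3
  0  0  1  2  2  2  3  3  3  4  4
  0  0  1  2  2  2  3  3  4  5  5
  0  0  1  2  2  2  3  4  5  6  6
  0  1  2  3  3  3  4  5  6  7  7
  0  1  2  3  4  4  5  6  7  8  8
  1  2  3  4  5  5  6  7  8  9  9
  1  2  3  4  5  6  7  8  9  10  10
  1  2  3  4  5  6  7  8  9  10  11

the unique w with this rank table is (3, 10, 4, 7, 9, 8, 2, 5, 1, 6, 11).

|D(w)|=27, |Ess(w)|=5:

[(2, 9, 1), (5, 8, 3), (6, 2, 0), (6, 6, 2), (8, 1, 0)]


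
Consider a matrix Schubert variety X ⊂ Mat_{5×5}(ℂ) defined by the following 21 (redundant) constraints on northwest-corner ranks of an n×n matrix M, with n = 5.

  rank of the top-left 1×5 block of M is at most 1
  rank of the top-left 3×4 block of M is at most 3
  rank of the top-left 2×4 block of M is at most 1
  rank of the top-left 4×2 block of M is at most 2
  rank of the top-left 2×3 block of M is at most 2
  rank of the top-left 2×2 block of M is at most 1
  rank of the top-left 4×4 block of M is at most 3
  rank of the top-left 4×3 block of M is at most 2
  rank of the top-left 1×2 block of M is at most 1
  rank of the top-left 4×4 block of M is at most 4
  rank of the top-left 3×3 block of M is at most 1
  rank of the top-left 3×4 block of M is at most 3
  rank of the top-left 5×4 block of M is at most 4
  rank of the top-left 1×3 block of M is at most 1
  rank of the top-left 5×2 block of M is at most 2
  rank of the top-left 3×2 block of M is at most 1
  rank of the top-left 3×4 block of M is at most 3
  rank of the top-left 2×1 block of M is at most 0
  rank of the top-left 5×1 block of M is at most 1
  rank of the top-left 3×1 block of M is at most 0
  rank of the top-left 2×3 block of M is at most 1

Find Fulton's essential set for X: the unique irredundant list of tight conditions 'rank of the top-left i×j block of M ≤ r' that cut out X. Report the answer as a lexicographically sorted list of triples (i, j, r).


The tightest implied rank at each (i,j), from the 21 conditions:

  i=1: 0, 1, 1, 1, 1
  i=2: 0, 1, 1, 1, 2
  i=3: 0, 1, 1, 2, 3
  i=4: 1, 2, 2, 3, 4
  i=5: 1, 2, 3, 4, 5

second differences of R give the permutation w = (2, 5, 4, 1, 3).

Fulton essential set (3 of the 6 Rothe cells):

[(2, 4, 1), (3, 1, 0), (3, 3, 1)]


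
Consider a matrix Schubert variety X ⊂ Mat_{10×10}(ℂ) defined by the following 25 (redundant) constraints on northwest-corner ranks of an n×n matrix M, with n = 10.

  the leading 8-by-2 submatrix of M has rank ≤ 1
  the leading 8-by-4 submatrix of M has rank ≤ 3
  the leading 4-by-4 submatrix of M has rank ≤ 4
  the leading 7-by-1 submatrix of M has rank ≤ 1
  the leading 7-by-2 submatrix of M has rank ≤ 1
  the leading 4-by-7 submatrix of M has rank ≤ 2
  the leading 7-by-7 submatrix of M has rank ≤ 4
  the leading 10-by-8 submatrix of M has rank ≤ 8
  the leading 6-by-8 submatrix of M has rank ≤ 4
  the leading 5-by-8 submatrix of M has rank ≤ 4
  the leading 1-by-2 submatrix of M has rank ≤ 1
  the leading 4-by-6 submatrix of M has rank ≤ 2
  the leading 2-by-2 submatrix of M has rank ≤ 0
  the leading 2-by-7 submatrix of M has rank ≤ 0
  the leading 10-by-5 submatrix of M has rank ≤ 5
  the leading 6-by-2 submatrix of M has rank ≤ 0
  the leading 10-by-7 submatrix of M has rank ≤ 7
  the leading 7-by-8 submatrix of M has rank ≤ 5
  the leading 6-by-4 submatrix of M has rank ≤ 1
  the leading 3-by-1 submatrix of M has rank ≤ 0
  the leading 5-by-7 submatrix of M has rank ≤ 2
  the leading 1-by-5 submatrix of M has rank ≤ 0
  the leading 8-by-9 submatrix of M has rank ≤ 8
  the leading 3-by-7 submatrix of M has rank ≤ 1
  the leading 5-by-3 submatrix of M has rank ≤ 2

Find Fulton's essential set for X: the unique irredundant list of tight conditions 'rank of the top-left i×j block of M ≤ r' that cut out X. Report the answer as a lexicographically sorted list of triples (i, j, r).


Rank table r_w(10×10) implied by the 25 constraints:

  0 | 0 | 0 | 0 | 0 | 0 | 0 | 1 | 1 | 1
  0 | 0 | 0 | 0 | 0 | 0 | 0 | 1 | 2 | 2
  0 | 0 | 1 | 1 | 1 | 1 | 1 | 2 | 3 | 3
  0 | 0 | 1 | 1 | 2 | 2 | 2 | 3 | 4 | 4
  0 | 0 | 1 | 1 | 2 | 2 | 2 | 3 | 4 | 5
  0 | 0 | 1 | 1 | 2 | 3 | 3 | 4 | 5 | 6
  1 | 1 | 2 | 2 | 3 | 4 | 4 | 5 | 6 | 7
  1 | 1 | 2 | 3 | 4 | 5 | 5 | 6 | 7 | 8
  1 | 2 | 3 | 4 | 5 | 6 | 6 | 7 | 8 | 9
  1 | 2 | 3 | 4 | 5 | 6 | 7 | 8 | 9 | 10

hence w(1..10) = (8, 9, 3, 5, 10, 6, 1, 4, 2, 7).

ℓ(w)=28; the 5 essential cells (i,j,r):

[(2, 7, 0), (5, 7, 2), (6, 2, 0), (6, 4, 1), (8, 2, 1)]


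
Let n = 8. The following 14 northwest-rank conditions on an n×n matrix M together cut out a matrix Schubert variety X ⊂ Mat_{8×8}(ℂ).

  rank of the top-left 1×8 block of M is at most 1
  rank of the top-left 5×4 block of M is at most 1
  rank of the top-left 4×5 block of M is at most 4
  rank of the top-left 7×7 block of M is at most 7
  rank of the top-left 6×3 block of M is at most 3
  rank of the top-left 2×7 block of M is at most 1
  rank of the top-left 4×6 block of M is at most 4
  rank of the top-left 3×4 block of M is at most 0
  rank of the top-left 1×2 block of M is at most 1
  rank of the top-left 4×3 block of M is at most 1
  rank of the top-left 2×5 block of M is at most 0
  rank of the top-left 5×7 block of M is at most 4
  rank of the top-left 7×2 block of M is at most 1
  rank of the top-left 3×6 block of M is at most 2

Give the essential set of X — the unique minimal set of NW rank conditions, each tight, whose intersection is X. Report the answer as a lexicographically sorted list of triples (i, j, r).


Computing R[i][j] = min implied NW-rank bound (n=8, 14 conditions):

  i=1: 0, 0, 0, 0, 0, 1, 1, 1
  i=2: 0, 0, 0, 0, 0, 1, 1, 2
  i=3: 0, 0, 0, 0, 1, 2, 2, 3
  i=4: 1, 1, 1, 1, 2, 3, 3, 4
  i=5: 1, 1, 1, 1, 2, 3, 4, 5
  i=6: 1, 1, 2, 2, 3, 4, 5, 6
  i=7: 1, 1, 2, 3, 4, 5, 6, 7
  i=8: 1, 2, 3, 4, 5, 6, 7, 8

reading off 1-entries of Δ²R: w = (6, 8, 5, 1, 7, 3, 4, 2).

D(w) has 20 cells with 5 SE-corners; essential set:

[(2, 5, 0), (2, 7, 1), (3, 4, 0), (5, 4, 1), (7, 2, 1)]


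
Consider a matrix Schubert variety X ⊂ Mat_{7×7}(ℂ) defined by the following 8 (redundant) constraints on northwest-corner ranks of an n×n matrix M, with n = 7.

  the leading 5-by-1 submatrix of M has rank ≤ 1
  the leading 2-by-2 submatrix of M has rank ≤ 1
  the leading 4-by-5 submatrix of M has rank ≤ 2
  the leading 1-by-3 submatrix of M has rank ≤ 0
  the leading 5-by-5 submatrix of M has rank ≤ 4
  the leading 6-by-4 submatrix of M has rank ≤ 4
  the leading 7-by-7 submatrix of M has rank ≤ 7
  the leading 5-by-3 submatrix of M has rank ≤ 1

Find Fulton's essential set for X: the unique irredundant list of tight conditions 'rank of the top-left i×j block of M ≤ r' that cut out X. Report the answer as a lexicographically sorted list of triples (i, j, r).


Recovering R(i,j) via the rank-extension bound from the 8 conditions:

  R[1]: 0 0 0 1 1 1 1
  R[2]: 1 1 1 2 2 2 2
  R[3]: 1 1 1 2 2 3 3
  R[4]: 1 1 1 2 2 3 4
  R[5]: 1 1 1 2 3 4 5
  R[6]: 1 2 2 3 4 5 6
  R[7]: 1 2 3 4 5 6 7

the unique w with this rank table is (4, 1, 6, 7, 5, 2, 3).

3 SE-corners of the 11-cell Rothe diagram give Ess(w):

[(1, 3, 0), (4, 5, 2), (5, 3, 1)]


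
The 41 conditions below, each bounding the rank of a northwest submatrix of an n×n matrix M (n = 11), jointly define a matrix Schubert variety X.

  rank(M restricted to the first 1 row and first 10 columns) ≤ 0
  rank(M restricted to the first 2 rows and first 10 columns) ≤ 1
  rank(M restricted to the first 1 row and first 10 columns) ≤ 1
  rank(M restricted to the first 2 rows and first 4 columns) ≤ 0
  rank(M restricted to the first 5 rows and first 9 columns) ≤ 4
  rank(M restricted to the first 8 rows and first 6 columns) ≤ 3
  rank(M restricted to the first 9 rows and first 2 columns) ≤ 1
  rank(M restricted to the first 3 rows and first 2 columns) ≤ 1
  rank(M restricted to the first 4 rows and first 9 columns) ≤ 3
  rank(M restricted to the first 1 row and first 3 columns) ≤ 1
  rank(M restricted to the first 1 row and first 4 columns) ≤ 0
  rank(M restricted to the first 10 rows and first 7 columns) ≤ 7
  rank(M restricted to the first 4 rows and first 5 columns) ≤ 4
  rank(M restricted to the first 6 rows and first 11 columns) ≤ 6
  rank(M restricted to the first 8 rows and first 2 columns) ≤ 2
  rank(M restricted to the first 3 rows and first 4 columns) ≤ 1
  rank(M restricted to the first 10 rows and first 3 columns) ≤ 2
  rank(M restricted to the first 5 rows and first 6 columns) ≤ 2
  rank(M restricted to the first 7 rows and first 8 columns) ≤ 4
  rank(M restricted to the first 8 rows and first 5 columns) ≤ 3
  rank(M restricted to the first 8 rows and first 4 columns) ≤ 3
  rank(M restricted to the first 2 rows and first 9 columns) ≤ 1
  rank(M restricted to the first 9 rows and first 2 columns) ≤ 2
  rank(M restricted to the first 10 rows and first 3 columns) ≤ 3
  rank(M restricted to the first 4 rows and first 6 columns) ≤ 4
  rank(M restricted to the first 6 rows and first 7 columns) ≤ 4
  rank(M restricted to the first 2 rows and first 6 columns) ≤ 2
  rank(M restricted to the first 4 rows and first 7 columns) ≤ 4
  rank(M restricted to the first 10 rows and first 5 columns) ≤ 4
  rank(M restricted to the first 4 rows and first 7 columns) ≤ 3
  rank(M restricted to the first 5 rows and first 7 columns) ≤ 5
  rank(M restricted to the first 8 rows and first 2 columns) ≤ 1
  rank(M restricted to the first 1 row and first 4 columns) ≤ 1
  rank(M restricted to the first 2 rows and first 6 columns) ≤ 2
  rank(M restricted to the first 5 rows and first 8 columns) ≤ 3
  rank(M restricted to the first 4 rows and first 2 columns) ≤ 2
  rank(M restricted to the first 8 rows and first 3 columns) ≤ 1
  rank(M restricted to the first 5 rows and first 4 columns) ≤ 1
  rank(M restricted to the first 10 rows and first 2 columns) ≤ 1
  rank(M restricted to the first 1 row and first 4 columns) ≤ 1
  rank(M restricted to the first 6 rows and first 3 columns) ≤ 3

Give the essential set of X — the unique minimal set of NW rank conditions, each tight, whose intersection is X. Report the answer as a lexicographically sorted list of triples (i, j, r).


Propagating the 41 rank bounds to every northwest block:

  row 1: 0  0  0  0  0  0  0  0  0  0  1
  row 2: 0  0  0  0  1  1  1  1  1  1  2
  row 3: 1  1  1  1  2  2  2  2  2  2  3
  row 4: 1  1  1  1  2  2  3  3  3  3  4
  row 5: 1  1  1  1  2  2  3  3  4  4  5
  row 6: 1  1  1  2  3  3  4  4  5  5  6
  row 7: 1  1  1  2  3  3  4  4  5  6  7
  row 8: 1  1  1  2  3  3  4  5  6  7  8
  row 9: 1  1  2  3  4  4  5  6  7  8  9
  row 10: 1  1  2  3  4  5  6  7  8  9  10
  row 11: 1  2  3  4  5  6  7  8  9  10  11

hence w(1..11) = (11, 5, 1, 7, 9, 4, 10, 8, 3, 6, 2).

|D(w)|=34, |Ess(w)|=9:

[(1, 10, 0), (2, 4, 0), (5, 4, 1), (5, 6, 2), (5, 8, 3), (7, 8, 4), (8, 3, 1), (8, 6, 3), (10, 2, 1)]


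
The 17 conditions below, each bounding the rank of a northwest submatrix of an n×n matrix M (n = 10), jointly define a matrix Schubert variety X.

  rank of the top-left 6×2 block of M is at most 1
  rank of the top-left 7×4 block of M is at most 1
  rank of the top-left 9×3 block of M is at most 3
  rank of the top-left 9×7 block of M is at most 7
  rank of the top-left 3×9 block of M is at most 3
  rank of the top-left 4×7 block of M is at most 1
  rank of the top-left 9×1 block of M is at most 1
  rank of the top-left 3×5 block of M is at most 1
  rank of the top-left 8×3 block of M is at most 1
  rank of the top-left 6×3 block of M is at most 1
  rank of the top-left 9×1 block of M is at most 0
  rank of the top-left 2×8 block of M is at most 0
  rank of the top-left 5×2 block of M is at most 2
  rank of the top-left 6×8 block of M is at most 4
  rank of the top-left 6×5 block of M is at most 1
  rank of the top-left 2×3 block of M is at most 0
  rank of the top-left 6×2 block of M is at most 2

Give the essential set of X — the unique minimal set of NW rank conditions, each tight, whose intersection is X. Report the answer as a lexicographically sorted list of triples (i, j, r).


Reconstructing r_w from the 17 given conditions:

  row 1: 0, 0, 0, 0, 0, 0, 0, 0, 1, 1
  row 2: 0, 0, 0, 0, 0, 0, 0, 0, 1, 2
  row 3: 0, 1, 1, 1, 1, 1, 1, 1, 2, 3
  row 4: 0, 1, 1, 1, 1, 1, 1, 2, 3, 4
  row 5: 0, 1, 1, 1, 1, 2, 2, 3, 4, 5
  row 6: 0, 1, 1, 1, 1, 2, 3, 4, 5, 6
  row 7: 0, 1, 1, 1, 2, 3, 4, 5, 6, 7
  row 8: 0, 1, 1, 2, 3, 4, 5, 6, 7, 8
  row 9: 0, 1, 2, 3, 4, 5, 6, 7, 8, 9
  row 10: 1, 2, 3, 4, 5, 6, 7, 8, 9, 10

hence w(1..10) = (9, 10, 2, 8, 6, 7, 5, 4, 3, 1).

ℓ(w)=37; the 6 essential cells (i,j,r):

[(2, 8, 0), (4, 7, 1), (6, 5, 1), (7, 4, 1), (8, 3, 1), (9, 1, 0)]


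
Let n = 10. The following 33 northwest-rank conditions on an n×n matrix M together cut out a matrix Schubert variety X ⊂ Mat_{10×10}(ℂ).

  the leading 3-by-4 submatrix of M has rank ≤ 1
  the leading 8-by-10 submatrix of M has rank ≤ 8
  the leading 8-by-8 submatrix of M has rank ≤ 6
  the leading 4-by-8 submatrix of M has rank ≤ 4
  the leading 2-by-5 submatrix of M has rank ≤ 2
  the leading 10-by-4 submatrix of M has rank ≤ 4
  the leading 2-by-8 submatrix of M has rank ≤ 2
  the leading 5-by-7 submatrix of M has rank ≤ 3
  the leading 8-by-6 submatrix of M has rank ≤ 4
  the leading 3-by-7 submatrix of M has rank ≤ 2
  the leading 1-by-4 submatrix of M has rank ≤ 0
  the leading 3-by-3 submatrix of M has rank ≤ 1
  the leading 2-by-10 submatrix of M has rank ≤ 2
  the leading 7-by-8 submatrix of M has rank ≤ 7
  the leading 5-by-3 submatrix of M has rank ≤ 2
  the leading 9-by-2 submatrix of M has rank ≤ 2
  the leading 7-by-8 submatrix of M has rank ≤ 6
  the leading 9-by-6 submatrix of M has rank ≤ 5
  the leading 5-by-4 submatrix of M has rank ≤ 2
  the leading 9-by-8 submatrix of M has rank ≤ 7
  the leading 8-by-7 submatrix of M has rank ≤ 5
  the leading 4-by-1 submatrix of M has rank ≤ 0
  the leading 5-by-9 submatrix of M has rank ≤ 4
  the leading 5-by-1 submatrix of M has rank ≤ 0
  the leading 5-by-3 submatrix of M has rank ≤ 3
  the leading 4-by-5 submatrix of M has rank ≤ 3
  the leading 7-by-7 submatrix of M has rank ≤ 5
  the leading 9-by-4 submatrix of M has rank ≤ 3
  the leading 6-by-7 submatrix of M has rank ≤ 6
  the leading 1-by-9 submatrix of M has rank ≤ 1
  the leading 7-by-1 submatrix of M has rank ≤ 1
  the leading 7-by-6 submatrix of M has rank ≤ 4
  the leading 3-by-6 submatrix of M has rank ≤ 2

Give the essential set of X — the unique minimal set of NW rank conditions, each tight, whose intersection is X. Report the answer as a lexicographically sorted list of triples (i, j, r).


The tightest implied rank at each (i,j), from the 33 conditions:

  row 1: 0  0  0  0  1  1  1  1  1  1
  row 2: 0  1  1  1  2  2  2  2  2  2
  row 3: 0  1  1  1  2  2  2  3  3  3
  row 4: 0  1  2  2  3  3  3  4  4  4
  row 5: 0  1  2  2  3  3  3  4  4  5
  row 6: 1  2  3  3  4  4  4  5  5  6
  row 7: 1  2  3  3  4  4  5  6  6  7
  row 8: 1  2  3  3  4  4  5  6  7  8
  row 9: 1  2  3  3  4  5  6  7  8  9
  row 10: 1  2  3  4  5  6  7  8  9  10

second differences of R give the permutation w = (5, 2, 8, 3, 10, 1, 7, 9, 6, 4).

D(w) has 21 cells with 9 SE-corners; essential set:

[(1, 4, 0), (3, 4, 1), (3, 7, 2), (5, 1, 0), (5, 4, 2), (5, 7, 3), (5, 9, 4), (8, 6, 4), (9, 4, 3)]


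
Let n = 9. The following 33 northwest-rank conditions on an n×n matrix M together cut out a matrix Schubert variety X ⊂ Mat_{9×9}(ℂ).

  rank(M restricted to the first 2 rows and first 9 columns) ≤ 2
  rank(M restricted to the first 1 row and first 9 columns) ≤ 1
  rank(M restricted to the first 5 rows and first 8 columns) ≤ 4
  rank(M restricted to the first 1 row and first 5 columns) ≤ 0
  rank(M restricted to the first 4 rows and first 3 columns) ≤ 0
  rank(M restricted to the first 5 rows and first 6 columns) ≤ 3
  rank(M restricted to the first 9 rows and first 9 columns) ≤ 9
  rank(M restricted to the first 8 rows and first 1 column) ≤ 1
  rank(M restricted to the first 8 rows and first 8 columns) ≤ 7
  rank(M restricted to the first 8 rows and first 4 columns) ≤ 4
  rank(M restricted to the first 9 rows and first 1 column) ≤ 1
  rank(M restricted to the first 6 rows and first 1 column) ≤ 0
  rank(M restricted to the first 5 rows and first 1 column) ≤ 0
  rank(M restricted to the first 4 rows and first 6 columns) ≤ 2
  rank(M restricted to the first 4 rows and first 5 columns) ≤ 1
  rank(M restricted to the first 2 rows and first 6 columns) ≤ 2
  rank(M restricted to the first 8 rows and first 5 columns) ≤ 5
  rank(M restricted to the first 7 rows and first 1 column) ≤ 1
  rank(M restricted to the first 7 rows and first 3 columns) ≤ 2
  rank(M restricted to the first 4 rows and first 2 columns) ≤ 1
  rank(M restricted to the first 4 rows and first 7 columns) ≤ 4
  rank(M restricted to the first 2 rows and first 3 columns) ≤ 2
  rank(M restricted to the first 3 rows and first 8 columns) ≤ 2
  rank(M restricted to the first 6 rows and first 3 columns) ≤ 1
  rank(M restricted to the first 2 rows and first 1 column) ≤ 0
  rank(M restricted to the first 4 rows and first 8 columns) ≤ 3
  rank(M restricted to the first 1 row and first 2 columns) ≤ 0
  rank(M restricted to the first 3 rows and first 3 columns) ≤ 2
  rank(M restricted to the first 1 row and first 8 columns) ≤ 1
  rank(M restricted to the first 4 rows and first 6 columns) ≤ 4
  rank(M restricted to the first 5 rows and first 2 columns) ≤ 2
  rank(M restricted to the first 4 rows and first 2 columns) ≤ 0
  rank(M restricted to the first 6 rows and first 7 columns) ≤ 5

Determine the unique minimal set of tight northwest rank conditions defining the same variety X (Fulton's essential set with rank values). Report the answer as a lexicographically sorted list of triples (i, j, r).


Recovering R(i,j) via the rank-extension bound from the 33 conditions:

  i=1: 0 | 0 | 0 | 0 | 0 | 1 | 1 | 1 | 1
  i=2: 0 | 0 | 0 | 1 | 1 | 2 | 2 | 2 | 2
  i=3: 0 | 0 | 0 | 1 | 1 | 2 | 2 | 2 | 3
  i=4: 0 | 0 | 0 | 1 | 1 | 2 | 3 | 3 | 4
  i=5: 0 | 1 | 1 | 2 | 2 | 3 | 4 | 4 | 5
  i=6: 0 | 1 | 1 | 2 | 3 | 4 | 5 | 5 | 6
  i=7: 1 | 2 | 2 | 3 | 4 | 5 | 6 | 6 | 7
  i=8: 1 | 2 | 3 | 4 | 5 | 6 | 7 | 7 | 8
  i=9: 1 | 2 | 3 | 4 | 5 | 6 | 7 | 8 | 9

hence w(1..9) = (6, 4, 9, 7, 2, 5, 1, 3, 8).

|D(w)|=21, |Ess(w)|=6:

[(1, 5, 0), (3, 8, 2), (4, 3, 0), (4, 5, 1), (6, 1, 0), (6, 3, 1)]
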